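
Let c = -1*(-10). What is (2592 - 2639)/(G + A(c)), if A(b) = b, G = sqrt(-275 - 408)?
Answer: -470/783 + 47*I*sqrt(683)/783 ≈ -0.60026 + 1.5687*I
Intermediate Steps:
c = 10
G = I*sqrt(683) (G = sqrt(-683) = I*sqrt(683) ≈ 26.134*I)
(2592 - 2639)/(G + A(c)) = (2592 - 2639)/(I*sqrt(683) + 10) = -47/(10 + I*sqrt(683))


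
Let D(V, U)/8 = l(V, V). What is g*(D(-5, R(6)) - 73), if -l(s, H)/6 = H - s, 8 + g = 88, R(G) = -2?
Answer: -5840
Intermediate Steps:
g = 80 (g = -8 + 88 = 80)
l(s, H) = -6*H + 6*s (l(s, H) = -6*(H - s) = -6*H + 6*s)
D(V, U) = 0 (D(V, U) = 8*(-6*V + 6*V) = 8*0 = 0)
g*(D(-5, R(6)) - 73) = 80*(0 - 73) = 80*(-73) = -5840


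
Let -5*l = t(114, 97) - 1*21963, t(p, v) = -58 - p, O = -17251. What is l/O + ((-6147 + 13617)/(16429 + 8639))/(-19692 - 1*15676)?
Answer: -654188217703/2549137211504 ≈ -0.25663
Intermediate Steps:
l = 4427 (l = -((-58 - 1*114) - 1*21963)/5 = -((-58 - 114) - 21963)/5 = -(-172 - 21963)/5 = -1/5*(-22135) = 4427)
l/O + ((-6147 + 13617)/(16429 + 8639))/(-19692 - 1*15676) = 4427/(-17251) + ((-6147 + 13617)/(16429 + 8639))/(-19692 - 1*15676) = 4427*(-1/17251) + (7470/25068)/(-19692 - 15676) = -4427/17251 + (7470*(1/25068))/(-35368) = -4427/17251 + (1245/4178)*(-1/35368) = -4427/17251 - 1245/147767504 = -654188217703/2549137211504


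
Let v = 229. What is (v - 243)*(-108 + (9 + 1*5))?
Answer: 1316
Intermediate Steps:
(v - 243)*(-108 + (9 + 1*5)) = (229 - 243)*(-108 + (9 + 1*5)) = -14*(-108 + (9 + 5)) = -14*(-108 + 14) = -14*(-94) = 1316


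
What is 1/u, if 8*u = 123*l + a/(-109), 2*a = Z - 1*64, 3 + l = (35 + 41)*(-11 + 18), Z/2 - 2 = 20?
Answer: 872/7092313 ≈ 0.00012295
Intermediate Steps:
Z = 44 (Z = 4 + 2*20 = 4 + 40 = 44)
l = 529 (l = -3 + (35 + 41)*(-11 + 18) = -3 + 76*7 = -3 + 532 = 529)
a = -10 (a = (44 - 1*64)/2 = (44 - 64)/2 = (½)*(-20) = -10)
u = 7092313/872 (u = (123*529 - 10/(-109))/8 = (65067 - 10*(-1/109))/8 = (65067 + 10/109)/8 = (⅛)*(7092313/109) = 7092313/872 ≈ 8133.4)
1/u = 1/(7092313/872) = 872/7092313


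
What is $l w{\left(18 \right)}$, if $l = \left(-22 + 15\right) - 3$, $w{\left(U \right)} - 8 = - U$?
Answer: $100$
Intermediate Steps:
$w{\left(U \right)} = 8 - U$
$l = -10$ ($l = -7 - 3 = -10$)
$l w{\left(18 \right)} = - 10 \left(8 - 18\right) = \left(-10\right) \left(-10\right) = 100$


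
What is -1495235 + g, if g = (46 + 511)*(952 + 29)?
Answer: -948818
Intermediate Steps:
g = 546417 (g = 557*981 = 546417)
-1495235 + g = -1495235 + 546417 = -948818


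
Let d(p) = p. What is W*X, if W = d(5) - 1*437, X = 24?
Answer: -10368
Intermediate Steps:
W = -432 (W = 5 - 1*437 = 5 - 437 = -432)
W*X = -432*24 = -10368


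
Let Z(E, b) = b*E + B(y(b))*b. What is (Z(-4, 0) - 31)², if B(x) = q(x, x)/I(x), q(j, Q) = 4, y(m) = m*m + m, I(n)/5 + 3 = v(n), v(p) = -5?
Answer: 961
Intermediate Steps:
I(n) = -40 (I(n) = -15 + 5*(-5) = -15 - 25 = -40)
y(m) = m + m² (y(m) = m² + m = m + m²)
B(x) = -⅒ (B(x) = 4/(-40) = 4*(-1/40) = -⅒)
Z(E, b) = -b/10 + E*b (Z(E, b) = b*E - b/10 = E*b - b/10 = -b/10 + E*b)
(Z(-4, 0) - 31)² = (0*(-⅒ - 4) - 31)² = (0*(-41/10) - 31)² = (0 - 31)² = (-31)² = 961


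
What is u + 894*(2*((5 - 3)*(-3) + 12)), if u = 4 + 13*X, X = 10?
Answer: 10862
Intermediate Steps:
u = 134 (u = 4 + 13*10 = 4 + 130 = 134)
u + 894*(2*((5 - 3)*(-3) + 12)) = 134 + 894*(2*((5 - 3)*(-3) + 12)) = 134 + 894*(2*(2*(-3) + 12)) = 134 + 894*(2*(-6 + 12)) = 134 + 894*(2*6) = 134 + 894*12 = 134 + 10728 = 10862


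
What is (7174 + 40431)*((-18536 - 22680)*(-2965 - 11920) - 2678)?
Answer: 29205547630610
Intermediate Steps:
(7174 + 40431)*((-18536 - 22680)*(-2965 - 11920) - 2678) = 47605*(-41216*(-14885) - 2678) = 47605*(613500160 - 2678) = 47605*613497482 = 29205547630610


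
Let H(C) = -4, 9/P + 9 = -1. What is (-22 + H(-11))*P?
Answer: 117/5 ≈ 23.400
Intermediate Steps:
P = -9/10 (P = 9/(-9 - 1) = 9/(-10) = 9*(-⅒) = -9/10 ≈ -0.90000)
(-22 + H(-11))*P = (-22 - 4)*(-9/10) = -26*(-9/10) = 117/5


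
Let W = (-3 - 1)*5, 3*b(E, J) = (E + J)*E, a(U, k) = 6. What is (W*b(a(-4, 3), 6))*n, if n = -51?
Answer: 24480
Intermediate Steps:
b(E, J) = E*(E + J)/3 (b(E, J) = ((E + J)*E)/3 = (E*(E + J))/3 = E*(E + J)/3)
W = -20 (W = -4*5 = -20)
(W*b(a(-4, 3), 6))*n = -20*6*(6 + 6)/3*(-51) = -20*6*12/3*(-51) = -20*24*(-51) = -480*(-51) = 24480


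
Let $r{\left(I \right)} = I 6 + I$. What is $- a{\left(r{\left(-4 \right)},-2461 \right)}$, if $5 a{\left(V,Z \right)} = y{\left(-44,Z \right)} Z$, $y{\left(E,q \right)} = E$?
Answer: $- \frac{108284}{5} \approx -21657.0$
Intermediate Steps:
$r{\left(I \right)} = 7 I$ ($r{\left(I \right)} = 6 I + I = 7 I$)
$a{\left(V,Z \right)} = - \frac{44 Z}{5}$ ($a{\left(V,Z \right)} = \frac{\left(-44\right) Z}{5} = - \frac{44 Z}{5}$)
$- a{\left(r{\left(-4 \right)},-2461 \right)} = - \frac{\left(-44\right) \left(-2461\right)}{5} = \left(-1\right) \frac{108284}{5} = - \frac{108284}{5}$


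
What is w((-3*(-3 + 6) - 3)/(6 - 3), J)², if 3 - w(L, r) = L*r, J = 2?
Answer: 121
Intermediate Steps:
w(L, r) = 3 - L*r
w((-3*(-3 + 6) - 3)/(6 - 3), J)² = (3 - 1*(-3*(-3 + 6) - 3)/(6 - 3)*2)² = (3 - 1*(-3*3 - 3)/3*2)² = (3 - 1*(-9 - 3)*(⅓)*2)² = (3 - 1*(-12*⅓)*2)² = (3 - 1*(-4)*2)² = (3 + 8)² = 11² = 121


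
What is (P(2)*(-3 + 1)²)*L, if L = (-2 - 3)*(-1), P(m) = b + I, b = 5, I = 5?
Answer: 200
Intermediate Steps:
P(m) = 10 (P(m) = 5 + 5 = 10)
L = 5 (L = -5*(-1) = 5)
(P(2)*(-3 + 1)²)*L = (10*(-3 + 1)²)*5 = (10*(-2)²)*5 = (10*4)*5 = 40*5 = 200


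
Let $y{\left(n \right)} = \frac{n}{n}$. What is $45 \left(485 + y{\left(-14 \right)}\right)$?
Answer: $21870$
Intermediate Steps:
$y{\left(n \right)} = 1$
$45 \left(485 + y{\left(-14 \right)}\right) = 45 \left(485 + 1\right) = 45 \cdot 486 = 21870$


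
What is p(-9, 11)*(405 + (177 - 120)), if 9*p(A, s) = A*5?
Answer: -2310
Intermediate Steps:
p(A, s) = 5*A/9 (p(A, s) = (A*5)/9 = (5*A)/9 = 5*A/9)
p(-9, 11)*(405 + (177 - 120)) = ((5/9)*(-9))*(405 + (177 - 120)) = -5*(405 + 57) = -5*462 = -2310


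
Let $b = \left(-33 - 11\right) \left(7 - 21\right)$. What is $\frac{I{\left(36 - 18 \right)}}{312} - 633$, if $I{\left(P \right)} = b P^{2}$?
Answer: $\frac{87}{13} \approx 6.6923$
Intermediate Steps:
$b = 616$ ($b = \left(-44\right) \left(-14\right) = 616$)
$I{\left(P \right)} = 616 P^{2}$
$\frac{I{\left(36 - 18 \right)}}{312} - 633 = \frac{616 \left(36 - 18\right)^{2}}{312} - 633 = 616 \left(36 - 18\right)^{2} \cdot \frac{1}{312} - 633 = 616 \cdot 18^{2} \cdot \frac{1}{312} - 633 = 616 \cdot 324 \cdot \frac{1}{312} - 633 = 199584 \cdot \frac{1}{312} - 633 = \frac{8316}{13} - 633 = \frac{87}{13}$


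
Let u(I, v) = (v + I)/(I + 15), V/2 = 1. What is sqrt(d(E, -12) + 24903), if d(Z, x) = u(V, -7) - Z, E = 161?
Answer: sqrt(7150353)/17 ≈ 157.29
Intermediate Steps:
V = 2 (V = 2*1 = 2)
u(I, v) = (I + v)/(15 + I)
d(Z, x) = -5/17 - Z (d(Z, x) = (2 - 7)/(15 + 2) - Z = -5/17 - Z)
sqrt(d(E, -12) + 24903) = sqrt((-5/17 - 1*161) + 24903) = sqrt((-5/17 - 161) + 24903) = sqrt(-2742/17 + 24903) = sqrt(420609/17) = sqrt(7150353)/17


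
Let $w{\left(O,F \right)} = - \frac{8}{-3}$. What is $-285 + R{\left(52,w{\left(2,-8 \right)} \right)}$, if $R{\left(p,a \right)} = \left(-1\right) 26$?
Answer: $-311$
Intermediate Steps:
$w{\left(O,F \right)} = \frac{8}{3}$ ($w{\left(O,F \right)} = \left(-8\right) \left(- \frac{1}{3}\right) = \frac{8}{3}$)
$R{\left(p,a \right)} = -26$
$-285 + R{\left(52,w{\left(2,-8 \right)} \right)} = -285 - 26 = -311$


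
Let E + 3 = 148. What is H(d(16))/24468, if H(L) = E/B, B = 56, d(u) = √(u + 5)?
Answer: 145/1370208 ≈ 0.00010582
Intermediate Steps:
d(u) = √(5 + u)
E = 145 (E = -3 + 148 = 145)
H(L) = 145/56
H(d(16))/24468 = (145/56)/24468 = (145/56)*(1/24468) = 145/1370208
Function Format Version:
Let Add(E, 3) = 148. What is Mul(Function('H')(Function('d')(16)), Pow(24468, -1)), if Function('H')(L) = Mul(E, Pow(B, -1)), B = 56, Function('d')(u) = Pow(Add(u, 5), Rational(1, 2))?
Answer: Rational(145, 1370208) ≈ 0.00010582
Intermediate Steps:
Function('d')(u) = Pow(Add(5, u), Rational(1, 2))
E = 145 (E = Add(-3, 148) = 145)
Function('H')(L) = Rational(145, 56) (Function('H')(L) = Mul(145, Pow(56, -1)) = Mul(145, Rational(1, 56)) = Rational(145, 56))
Mul(Function('H')(Function('d')(16)), Pow(24468, -1)) = Mul(Rational(145, 56), Pow(24468, -1)) = Mul(Rational(145, 56), Rational(1, 24468)) = Rational(145, 1370208)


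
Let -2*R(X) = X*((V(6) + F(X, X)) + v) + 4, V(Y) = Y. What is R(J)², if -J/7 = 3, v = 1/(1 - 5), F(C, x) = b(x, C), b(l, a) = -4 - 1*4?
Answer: 42025/64 ≈ 656.64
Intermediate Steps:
b(l, a) = -8 (b(l, a) = -4 - 4 = -8)
F(C, x) = -8
v = -¼ (v = 1/(-4) = -¼ ≈ -0.25000)
J = -21 (J = -7*3 = -21)
R(X) = -2 + 9*X/8 (R(X) = -(X*((6 - 8) - ¼) + 4)/2 = -(X*(-2 - ¼) + 4)/2 = -(X*(-9/4) + 4)/2 = -(-9*X/4 + 4)/2 = -(4 - 9*X/4)/2 = -2 + 9*X/8)
R(J)² = (-2 + (9/8)*(-21))² = (-2 - 189/8)² = (-205/8)² = 42025/64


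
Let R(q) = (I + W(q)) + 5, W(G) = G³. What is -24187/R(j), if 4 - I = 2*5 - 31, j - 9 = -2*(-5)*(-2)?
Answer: 24187/1301 ≈ 18.591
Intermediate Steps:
j = -11 (j = 9 - 2*(-5)*(-2) = 9 + 10*(-2) = 9 - 20 = -11)
I = 25 (I = 4 - (2*5 - 31) = 4 - (10 - 31) = 4 - 1*(-21) = 4 + 21 = 25)
R(q) = 30 + q³ (R(q) = (25 + q³) + 5 = 30 + q³)
-24187/R(j) = -24187/(30 + (-11)³) = -24187/(30 - 1331) = -24187/(-1301) = -24187*(-1/1301) = 24187/1301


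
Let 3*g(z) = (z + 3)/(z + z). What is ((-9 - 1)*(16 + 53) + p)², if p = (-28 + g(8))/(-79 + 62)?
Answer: 315514753849/665856 ≈ 4.7385e+5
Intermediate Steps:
g(z) = (3 + z)/(6*z) (g(z) = ((z + 3)/(z + z))/3 = ((3 + z)/((2*z)))/3 = ((3 + z)*(1/(2*z)))/3 = ((3 + z)/(2*z))/3 = (3 + z)/(6*z))
p = 1333/816 (p = (-28 + (⅙)*(3 + 8)/8)/(-79 + 62) = (-28 + (⅙)*(⅛)*11)/(-17) = (-28 + 11/48)*(-1/17) = -1333/48*(-1/17) = 1333/816 ≈ 1.6336)
((-9 - 1)*(16 + 53) + p)² = ((-9 - 1)*(16 + 53) + 1333/816)² = (-10*69 + 1333/816)² = (-690 + 1333/816)² = (-561707/816)² = 315514753849/665856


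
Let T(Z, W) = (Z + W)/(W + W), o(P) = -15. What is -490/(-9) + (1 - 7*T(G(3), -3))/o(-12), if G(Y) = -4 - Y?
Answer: 2482/45 ≈ 55.156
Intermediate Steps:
T(Z, W) = (W + Z)/(2*W) (T(Z, W) = (W + Z)/((2*W)) = (W + Z)*(1/(2*W)) = (W + Z)/(2*W))
-490/(-9) + (1 - 7*T(G(3), -3))/o(-12) = -490/(-9) + (1 - 7*(-3 + (-4 - 1*3))/(2*(-3)))/(-15) = -490*(-⅑) + (1 - 7*(-1)*(-3 + (-4 - 3))/(2*3))*(-1/15) = 490/9 + (1 - 7*(-1)*(-3 - 7)/(2*3))*(-1/15) = 490/9 + (1 - 7*(-1)*(-10)/(2*3))*(-1/15) = 490/9 + (1 - 7*5/3)*(-1/15) = 490/9 + (1 - 35/3)*(-1/15) = 490/9 - 32/3*(-1/15) = 490/9 + 32/45 = 2482/45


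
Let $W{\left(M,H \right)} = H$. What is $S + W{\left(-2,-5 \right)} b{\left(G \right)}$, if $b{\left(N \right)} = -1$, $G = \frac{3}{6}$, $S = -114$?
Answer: $-109$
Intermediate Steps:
$G = \frac{1}{2}$ ($G = 3 \cdot \frac{1}{6} = \frac{1}{2} \approx 0.5$)
$S + W{\left(-2,-5 \right)} b{\left(G \right)} = -114 - -5 = -114 + 5 = -109$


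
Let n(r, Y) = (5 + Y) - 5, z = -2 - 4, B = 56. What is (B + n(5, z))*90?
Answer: 4500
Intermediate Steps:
z = -6
n(r, Y) = Y
(B + n(5, z))*90 = (56 - 6)*90 = 50*90 = 4500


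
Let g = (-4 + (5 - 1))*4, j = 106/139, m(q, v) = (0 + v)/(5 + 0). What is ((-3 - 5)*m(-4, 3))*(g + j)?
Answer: -2544/695 ≈ -3.6604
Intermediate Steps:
m(q, v) = v/5
j = 106/139 (j = 106*(1/139) = 106/139 ≈ 0.76259)
g = 0 (g = (-4 + 4)*4 = 0*4 = 0)
((-3 - 5)*m(-4, 3))*(g + j) = ((-3 - 5)*((1/5)*3))*(0 + 106/139) = -8*3/5*(106/139) = -24/5*106/139 = -2544/695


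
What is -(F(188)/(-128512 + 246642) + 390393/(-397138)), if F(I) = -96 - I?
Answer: 1216576639/1234576630 ≈ 0.98542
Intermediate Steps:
-(F(188)/(-128512 + 246642) + 390393/(-397138)) = -((-96 - 1*188)/(-128512 + 246642) + 390393/(-397138)) = -((-96 - 188)/118130 + 390393*(-1/397138)) = -(-284*1/118130 - 20547/20902) = -(-142/59065 - 20547/20902) = -1*(-1216576639/1234576630) = 1216576639/1234576630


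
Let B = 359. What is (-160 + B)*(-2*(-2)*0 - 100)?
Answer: -19900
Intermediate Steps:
(-160 + B)*(-2*(-2)*0 - 100) = (-160 + 359)*(-2*(-2)*0 - 100) = 199*(4*0 - 100) = 199*(0 - 100) = 199*(-100) = -19900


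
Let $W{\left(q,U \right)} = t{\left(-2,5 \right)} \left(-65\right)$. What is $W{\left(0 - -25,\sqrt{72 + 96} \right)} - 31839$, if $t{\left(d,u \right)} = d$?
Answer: $-31709$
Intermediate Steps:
$W{\left(q,U \right)} = 130$ ($W{\left(q,U \right)} = \left(-2\right) \left(-65\right) = 130$)
$W{\left(0 - -25,\sqrt{72 + 96} \right)} - 31839 = 130 - 31839 = -31709$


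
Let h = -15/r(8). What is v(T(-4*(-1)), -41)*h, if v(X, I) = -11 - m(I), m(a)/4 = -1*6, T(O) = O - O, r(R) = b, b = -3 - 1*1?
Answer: 195/4 ≈ 48.750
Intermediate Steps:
b = -4 (b = -3 - 1 = -4)
r(R) = -4
T(O) = 0
h = 15/4 (h = -15/(-4) = -15*(-1/4) = 15/4 ≈ 3.7500)
m(a) = -24 (m(a) = 4*(-1*6) = 4*(-6) = -24)
v(X, I) = 13 (v(X, I) = -11 - 1*(-24) = -11 + 24 = 13)
v(T(-4*(-1)), -41)*h = 13*(15/4) = 195/4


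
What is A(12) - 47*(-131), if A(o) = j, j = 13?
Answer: 6170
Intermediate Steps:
A(o) = 13
A(12) - 47*(-131) = 13 - 47*(-131) = 13 + 6157 = 6170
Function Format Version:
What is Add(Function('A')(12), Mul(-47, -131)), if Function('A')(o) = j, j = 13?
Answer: 6170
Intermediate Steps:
Function('A')(o) = 13
Add(Function('A')(12), Mul(-47, -131)) = Add(13, Mul(-47, -131)) = Add(13, 6157) = 6170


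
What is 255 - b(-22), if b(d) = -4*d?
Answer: 167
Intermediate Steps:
255 - b(-22) = 255 - (-4)*(-22) = 255 - 1*88 = 255 - 88 = 167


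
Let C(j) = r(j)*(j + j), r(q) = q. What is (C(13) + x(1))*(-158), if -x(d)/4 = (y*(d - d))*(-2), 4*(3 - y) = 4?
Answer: -53404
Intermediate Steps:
y = 2 (y = 3 - ¼*4 = 3 - 1 = 2)
x(d) = 0 (x(d) = -4*2*(d - d)*(-2) = -4*2*0*(-2) = -0*(-2) = -4*0 = 0)
C(j) = 2*j² (C(j) = j*(j + j) = j*(2*j) = 2*j²)
(C(13) + x(1))*(-158) = (2*13² + 0)*(-158) = (2*169 + 0)*(-158) = (338 + 0)*(-158) = 338*(-158) = -53404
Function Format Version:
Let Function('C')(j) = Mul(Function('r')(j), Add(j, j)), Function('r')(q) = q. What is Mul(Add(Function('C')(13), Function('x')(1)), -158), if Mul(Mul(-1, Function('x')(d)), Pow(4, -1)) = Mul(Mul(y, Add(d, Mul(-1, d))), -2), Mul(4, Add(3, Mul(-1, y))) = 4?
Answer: -53404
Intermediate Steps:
y = 2 (y = Add(3, Mul(Rational(-1, 4), 4)) = Add(3, -1) = 2)
Function('x')(d) = 0 (Function('x')(d) = Mul(-4, Mul(Mul(2, Add(d, Mul(-1, d))), -2)) = Mul(-4, Mul(Mul(2, 0), -2)) = Mul(-4, Mul(0, -2)) = Mul(-4, 0) = 0)
Function('C')(j) = Mul(2, Pow(j, 2)) (Function('C')(j) = Mul(j, Add(j, j)) = Mul(j, Mul(2, j)) = Mul(2, Pow(j, 2)))
Mul(Add(Function('C')(13), Function('x')(1)), -158) = Mul(Add(Mul(2, Pow(13, 2)), 0), -158) = Mul(Add(Mul(2, 169), 0), -158) = Mul(Add(338, 0), -158) = Mul(338, -158) = -53404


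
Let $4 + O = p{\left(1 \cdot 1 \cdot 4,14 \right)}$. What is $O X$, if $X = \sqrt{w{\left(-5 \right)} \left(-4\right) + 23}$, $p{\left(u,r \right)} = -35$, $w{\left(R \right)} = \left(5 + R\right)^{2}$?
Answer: $- 39 \sqrt{23} \approx -187.04$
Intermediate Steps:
$O = -39$ ($O = -4 - 35 = -39$)
$X = \sqrt{23}$ ($X = \sqrt{\left(5 - 5\right)^{2} \left(-4\right) + 23} = \sqrt{0^{2} \left(-4\right) + 23} = \sqrt{0 \left(-4\right) + 23} = \sqrt{0 + 23} = \sqrt{23} \approx 4.7958$)
$O X = - 39 \sqrt{23}$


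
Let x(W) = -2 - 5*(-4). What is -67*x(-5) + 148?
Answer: -1058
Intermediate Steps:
x(W) = 18 (x(W) = -2 + 20 = 18)
-67*x(-5) + 148 = -67*18 + 148 = -1206 + 148 = -1058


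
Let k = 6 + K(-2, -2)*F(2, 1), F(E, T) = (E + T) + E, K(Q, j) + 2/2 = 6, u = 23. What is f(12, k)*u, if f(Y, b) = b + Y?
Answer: 989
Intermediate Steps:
K(Q, j) = 5 (K(Q, j) = -1 + 6 = 5)
F(E, T) = T + 2*E
k = 31 (k = 6 + 5*(1 + 2*2) = 6 + 5*(1 + 4) = 6 + 5*5 = 6 + 25 = 31)
f(Y, b) = Y + b
f(12, k)*u = (12 + 31)*23 = 43*23 = 989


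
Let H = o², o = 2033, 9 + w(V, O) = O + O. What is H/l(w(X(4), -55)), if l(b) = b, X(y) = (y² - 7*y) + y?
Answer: -4133089/119 ≈ -34732.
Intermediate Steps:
X(y) = y² - 6*y
w(V, O) = -9 + 2*O (w(V, O) = -9 + (O + O) = -9 + 2*O)
H = 4133089 (H = 2033² = 4133089)
H/l(w(X(4), -55)) = 4133089/(-9 + 2*(-55)) = 4133089/(-9 - 110) = 4133089/(-119) = 4133089*(-1/119) = -4133089/119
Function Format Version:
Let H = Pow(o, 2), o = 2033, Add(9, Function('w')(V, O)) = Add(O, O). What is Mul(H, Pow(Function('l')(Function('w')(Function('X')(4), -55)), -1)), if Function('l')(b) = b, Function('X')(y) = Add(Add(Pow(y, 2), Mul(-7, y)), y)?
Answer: Rational(-4133089, 119) ≈ -34732.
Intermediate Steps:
Function('X')(y) = Add(Pow(y, 2), Mul(-6, y))
Function('w')(V, O) = Add(-9, Mul(2, O)) (Function('w')(V, O) = Add(-9, Add(O, O)) = Add(-9, Mul(2, O)))
H = 4133089 (H = Pow(2033, 2) = 4133089)
Mul(H, Pow(Function('l')(Function('w')(Function('X')(4), -55)), -1)) = Mul(4133089, Pow(Add(-9, Mul(2, -55)), -1)) = Mul(4133089, Pow(Add(-9, -110), -1)) = Mul(4133089, Pow(-119, -1)) = Mul(4133089, Rational(-1, 119)) = Rational(-4133089, 119)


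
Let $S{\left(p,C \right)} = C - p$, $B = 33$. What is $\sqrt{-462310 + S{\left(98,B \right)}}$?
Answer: $15 i \sqrt{2055} \approx 679.98 i$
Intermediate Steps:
$\sqrt{-462310 + S{\left(98,B \right)}} = \sqrt{-462310 + \left(33 - 98\right)} = \sqrt{-462310 - 65} = \sqrt{-462375} = 15 i \sqrt{2055}$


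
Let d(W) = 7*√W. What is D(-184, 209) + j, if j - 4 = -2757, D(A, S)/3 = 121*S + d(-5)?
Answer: 73114 + 21*I*√5 ≈ 73114.0 + 46.957*I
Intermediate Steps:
D(A, S) = 363*S + 21*I*√5 (D(A, S) = 3*(121*S + 7*√(-5)) = 3*(121*S + 7*(I*√5)) = 3*(121*S + 7*I*√5) = 363*S + 21*I*√5)
j = -2753 (j = 4 - 2757 = -2753)
D(-184, 209) + j = (363*209 + 21*I*√5) - 2753 = (75867 + 21*I*√5) - 2753 = 73114 + 21*I*√5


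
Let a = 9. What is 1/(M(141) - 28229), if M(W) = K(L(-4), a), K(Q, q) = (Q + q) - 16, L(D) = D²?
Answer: -1/28220 ≈ -3.5436e-5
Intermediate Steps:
K(Q, q) = -16 + Q + q
M(W) = 9 (M(W) = -16 + (-4)² + 9 = -16 + 16 + 9 = 9)
1/(M(141) - 28229) = 1/(9 - 28229) = 1/(-28220) = -1/28220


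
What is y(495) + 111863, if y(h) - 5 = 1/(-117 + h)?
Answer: 42286105/378 ≈ 1.1187e+5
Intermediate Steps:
y(h) = 5 + 1/(-117 + h)
y(495) + 111863 = (-584 + 5*495)/(-117 + 495) + 111863 = (-584 + 2475)/378 + 111863 = (1/378)*1891 + 111863 = 1891/378 + 111863 = 42286105/378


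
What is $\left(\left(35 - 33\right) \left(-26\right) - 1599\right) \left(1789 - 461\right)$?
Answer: $-2192528$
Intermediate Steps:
$\left(\left(35 - 33\right) \left(-26\right) - 1599\right) \left(1789 - 461\right) = \left(2 \left(-26\right) - 1599\right) 1328 = \left(-52 - 1599\right) 1328 = \left(-1651\right) 1328 = -2192528$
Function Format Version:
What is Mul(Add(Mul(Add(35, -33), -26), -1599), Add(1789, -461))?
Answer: -2192528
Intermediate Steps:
Mul(Add(Mul(Add(35, -33), -26), -1599), Add(1789, -461)) = Mul(Add(Mul(2, -26), -1599), 1328) = Mul(Add(-52, -1599), 1328) = Mul(-1651, 1328) = -2192528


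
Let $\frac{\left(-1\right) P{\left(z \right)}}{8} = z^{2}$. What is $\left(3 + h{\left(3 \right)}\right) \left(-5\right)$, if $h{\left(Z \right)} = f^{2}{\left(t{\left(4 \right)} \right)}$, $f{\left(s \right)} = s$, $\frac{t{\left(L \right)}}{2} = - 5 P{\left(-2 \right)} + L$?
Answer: $-537935$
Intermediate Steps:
$P{\left(z \right)} = - 8 z^{2}$
$t{\left(L \right)} = 320 + 2 L$ ($t{\left(L \right)} = 2 \left(- 5 \left(- 8 \left(-2\right)^{2}\right) + L\right) = 2 \left(- 5 \left(\left(-8\right) 4\right) + L\right) = 2 \left(\left(-5\right) \left(-32\right) + L\right) = 2 \left(160 + L\right) = 320 + 2 L$)
$h{\left(Z \right)} = 107584$ ($h{\left(Z \right)} = \left(320 + 2 \cdot 4\right)^{2} = \left(320 + 8\right)^{2} = 328^{2} = 107584$)
$\left(3 + h{\left(3 \right)}\right) \left(-5\right) = \left(3 + 107584\right) \left(-5\right) = 107587 \left(-5\right) = -537935$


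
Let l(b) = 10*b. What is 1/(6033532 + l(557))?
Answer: 1/6039102 ≈ 1.6559e-7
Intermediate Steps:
1/(6033532 + l(557)) = 1/(6033532 + 10*557) = 1/(6033532 + 5570) = 1/6039102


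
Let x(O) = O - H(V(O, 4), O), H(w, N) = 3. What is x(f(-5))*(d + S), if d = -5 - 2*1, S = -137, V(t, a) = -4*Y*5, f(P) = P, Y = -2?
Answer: 1152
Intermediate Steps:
V(t, a) = 40 (V(t, a) = -4*(-2)*5 = 8*5 = 40)
x(O) = -3 + O (x(O) = O - 1*3 = O - 3 = -3 + O)
d = -7 (d = -5 - 2 = -7)
x(f(-5))*(d + S) = (-3 - 5)*(-7 - 137) = -8*(-144) = 1152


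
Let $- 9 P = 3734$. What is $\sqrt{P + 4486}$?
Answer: $\frac{4 \sqrt{2290}}{3} \approx 63.805$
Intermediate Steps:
$P = - \frac{3734}{9}$ ($P = \left(- \frac{1}{9}\right) 3734 = - \frac{3734}{9} \approx -414.89$)
$\sqrt{P + 4486} = \sqrt{- \frac{3734}{9} + 4486} = \sqrt{\frac{36640}{9}} = \frac{4 \sqrt{2290}}{3}$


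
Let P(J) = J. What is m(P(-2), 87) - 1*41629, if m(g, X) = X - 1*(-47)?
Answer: -41495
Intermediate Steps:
m(g, X) = 47 + X (m(g, X) = X + 47 = 47 + X)
m(P(-2), 87) - 1*41629 = (47 + 87) - 1*41629 = 134 - 41629 = -41495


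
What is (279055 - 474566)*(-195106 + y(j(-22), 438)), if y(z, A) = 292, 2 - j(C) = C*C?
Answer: 38088279954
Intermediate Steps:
j(C) = 2 - C² (j(C) = 2 - C*C = 2 - C²)
(279055 - 474566)*(-195106 + y(j(-22), 438)) = (279055 - 474566)*(-195106 + 292) = -195511*(-194814) = 38088279954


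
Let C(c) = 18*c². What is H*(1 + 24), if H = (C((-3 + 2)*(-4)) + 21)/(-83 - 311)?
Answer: -7725/394 ≈ -19.607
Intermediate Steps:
H = -309/394 (H = (18*((-3 + 2)*(-4))² + 21)/(-83 - 311) = (18*(-1*(-4))² + 21)/(-394) = (18*4² + 21)*(-1/394) = (18*16 + 21)*(-1/394) = (288 + 21)*(-1/394) = 309*(-1/394) = -309/394 ≈ -0.78426)
H*(1 + 24) = -309*(1 + 24)/394 = -309/394*25 = -7725/394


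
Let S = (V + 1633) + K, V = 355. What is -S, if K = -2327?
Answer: 339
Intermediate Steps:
S = -339 (S = (355 + 1633) - 2327 = 1988 - 2327 = -339)
-S = -1*(-339) = 339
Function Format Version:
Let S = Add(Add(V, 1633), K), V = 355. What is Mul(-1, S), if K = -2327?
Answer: 339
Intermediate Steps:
S = -339 (S = Add(Add(355, 1633), -2327) = Add(1988, -2327) = -339)
Mul(-1, S) = Mul(-1, -339) = 339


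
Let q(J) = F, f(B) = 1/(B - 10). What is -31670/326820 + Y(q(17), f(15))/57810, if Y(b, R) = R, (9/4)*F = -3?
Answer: -25427463/262409225 ≈ -0.096900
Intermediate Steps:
f(B) = 1/(-10 + B)
F = -4/3 (F = (4/9)*(-3) = -4/3 ≈ -1.3333)
q(J) = -4/3
-31670/326820 + Y(q(17), f(15))/57810 = -31670/326820 + 1/((-10 + 15)*57810) = -31670*1/326820 + (1/57810)/5 = -3167/32682 + (1/5)*(1/57810) = -3167/32682 + 1/289050 = -25427463/262409225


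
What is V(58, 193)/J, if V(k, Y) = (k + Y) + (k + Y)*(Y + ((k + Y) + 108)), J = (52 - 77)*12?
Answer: -138803/300 ≈ -462.68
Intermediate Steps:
J = -300 (J = -25*12 = -300)
V(k, Y) = Y + k + (Y + k)*(108 + k + 2*Y) (V(k, Y) = (Y + k) + (Y + k)*(Y + ((Y + k) + 108)) = (Y + k) + (Y + k)*(Y + (108 + Y + k)) = (Y + k) + (Y + k)*(108 + k + 2*Y) = Y + k + (Y + k)*(108 + k + 2*Y))
V(58, 193)/J = (58² + 2*193² + 109*193 + 109*58 + 3*193*58)/(-300) = (3364 + 2*37249 + 21037 + 6322 + 33582)*(-1/300) = (3364 + 74498 + 21037 + 6322 + 33582)*(-1/300) = 138803*(-1/300) = -138803/300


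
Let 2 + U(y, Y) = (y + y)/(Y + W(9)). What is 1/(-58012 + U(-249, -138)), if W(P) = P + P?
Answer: -20/1160197 ≈ -1.7238e-5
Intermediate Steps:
W(P) = 2*P
U(y, Y) = -2 + 2*y/(18 + Y) (U(y, Y) = -2 + (y + y)/(Y + 2*9) = -2 + (2*y)/(Y + 18) = -2 + (2*y)/(18 + Y) = -2 + 2*y/(18 + Y))
1/(-58012 + U(-249, -138)) = 1/(-58012 + 2*(-18 - 249 - 1*(-138))/(18 - 138)) = 1/(-58012 + 2*(-18 - 249 + 138)/(-120)) = 1/(-58012 + 2*(-1/120)*(-129)) = 1/(-58012 + 43/20) = 1/(-1160197/20) = -20/1160197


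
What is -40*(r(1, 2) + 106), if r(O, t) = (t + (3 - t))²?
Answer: -4600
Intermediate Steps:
r(O, t) = 9 (r(O, t) = 3² = 9)
-40*(r(1, 2) + 106) = -40*(9 + 106) = -40*115 = -4600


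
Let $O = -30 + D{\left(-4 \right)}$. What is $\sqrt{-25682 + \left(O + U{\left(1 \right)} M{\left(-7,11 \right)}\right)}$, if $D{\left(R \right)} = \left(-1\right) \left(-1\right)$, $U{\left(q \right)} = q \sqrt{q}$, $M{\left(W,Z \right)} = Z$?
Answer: $10 i \sqrt{257} \approx 160.31 i$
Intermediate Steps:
$U{\left(q \right)} = q^{\frac{3}{2}}$
$D{\left(R \right)} = 1$
$O = -29$ ($O = -30 + 1 = -29$)
$\sqrt{-25682 + \left(O + U{\left(1 \right)} M{\left(-7,11 \right)}\right)} = \sqrt{-25682 - \left(29 - 1^{\frac{3}{2}} \cdot 11\right)} = \sqrt{-25682 + \left(-29 + 1 \cdot 11\right)} = \sqrt{-25682 + \left(-29 + 11\right)} = \sqrt{-25682 - 18} = \sqrt{-25700} = 10 i \sqrt{257}$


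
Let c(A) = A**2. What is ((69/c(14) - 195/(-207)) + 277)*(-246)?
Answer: -154309609/2254 ≈ -68460.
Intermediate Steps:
((69/c(14) - 195/(-207)) + 277)*(-246) = ((69/(14**2) - 195/(-207)) + 277)*(-246) = ((69/196 - 195*(-1/207)) + 277)*(-246) = ((69*(1/196) + 65/69) + 277)*(-246) = ((69/196 + 65/69) + 277)*(-246) = (17501/13524 + 277)*(-246) = (3763649/13524)*(-246) = -154309609/2254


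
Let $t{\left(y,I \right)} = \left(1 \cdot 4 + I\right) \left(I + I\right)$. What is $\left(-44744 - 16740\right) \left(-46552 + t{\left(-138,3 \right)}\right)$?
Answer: $2859620840$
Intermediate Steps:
$t{\left(y,I \right)} = 2 I \left(4 + I\right)$ ($t{\left(y,I \right)} = \left(4 + I\right) 2 I = 2 I \left(4 + I\right)$)
$\left(-44744 - 16740\right) \left(-46552 + t{\left(-138,3 \right)}\right) = \left(-44744 - 16740\right) \left(-46552 + 2 \cdot 3 \left(4 + 3\right)\right) = - 61484 \left(-46552 + 2 \cdot 3 \cdot 7\right) = - 61484 \left(-46552 + 42\right) = \left(-61484\right) \left(-46510\right) = 2859620840$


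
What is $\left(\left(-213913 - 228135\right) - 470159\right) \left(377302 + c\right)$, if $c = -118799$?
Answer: $-235808246121$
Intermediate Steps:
$\left(\left(-213913 - 228135\right) - 470159\right) \left(377302 + c\right) = \left(\left(-213913 - 228135\right) - 470159\right) \left(377302 - 118799\right) = \left(-442048 - 470159\right) 258503 = \left(-912207\right) 258503 = -235808246121$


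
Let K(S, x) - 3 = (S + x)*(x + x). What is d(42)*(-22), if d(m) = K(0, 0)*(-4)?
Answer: 264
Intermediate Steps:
K(S, x) = 3 + 2*x*(S + x) (K(S, x) = 3 + (S + x)*(x + x) = 3 + (S + x)*(2*x) = 3 + 2*x*(S + x))
d(m) = -12 (d(m) = (3 + 2*0**2 + 2*0*0)*(-4) = (3 + 2*0 + 0)*(-4) = (3 + 0 + 0)*(-4) = 3*(-4) = -12)
d(42)*(-22) = -12*(-22) = 264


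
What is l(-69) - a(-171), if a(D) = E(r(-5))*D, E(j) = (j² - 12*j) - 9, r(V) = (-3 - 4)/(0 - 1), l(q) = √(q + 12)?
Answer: -7524 + I*√57 ≈ -7524.0 + 7.5498*I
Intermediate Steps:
l(q) = √(12 + q)
r(V) = 7 (r(V) = -7/(-1) = -7*(-1) = 7)
E(j) = -9 + j² - 12*j
a(D) = -44*D (a(D) = (-9 + 7² - 12*7)*D = (-9 + 49 - 84)*D = -44*D)
l(-69) - a(-171) = √(12 - 69) - (-44)*(-171) = √(-57) - 1*7524 = I*√57 - 7524 = -7524 + I*√57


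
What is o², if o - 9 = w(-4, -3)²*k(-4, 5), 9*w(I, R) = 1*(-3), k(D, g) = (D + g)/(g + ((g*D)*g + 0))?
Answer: 59197636/731025 ≈ 80.979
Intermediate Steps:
k(D, g) = (D + g)/(g + D*g²) (k(D, g) = (D + g)/(g + ((D*g)*g + 0)) = (D + g)/(g + (D*g² + 0)) = (D + g)/(g + D*g²))
w(I, R) = -⅓ (w(I, R) = (1*(-3))/9 = (⅑)*(-3) = -⅓)
o = 7694/855 (o = 9 + (-⅓)²*((-4 + 5)/(5*(1 - 4*5))) = 9 + ((⅕)*1/(1 - 20))/9 = 9 + ((⅕)*1/(-19))/9 = 9 + ((⅕)*(-1/19)*1)/9 = 9 + (⅑)*(-1/95) = 9 - 1/855 = 7694/855 ≈ 8.9988)
o² = (7694/855)² = 59197636/731025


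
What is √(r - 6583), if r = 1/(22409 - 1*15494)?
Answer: 2*I*√78695196315/6915 ≈ 81.136*I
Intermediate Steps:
r = 1/6915 (r = 1/(22409 - 15494) = 1/6915 ≈ 0.00014461)
√(r - 6583) = √(1/6915 - 6583) = √(-45521444/6915) = 2*I*√78695196315/6915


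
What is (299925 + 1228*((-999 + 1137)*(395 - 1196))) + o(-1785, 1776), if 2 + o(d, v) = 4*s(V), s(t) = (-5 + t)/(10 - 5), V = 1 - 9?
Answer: -677203757/5 ≈ -1.3544e+8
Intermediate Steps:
V = -8
s(t) = -1 + t/5 (s(t) = (-5 + t)/5 = (-5 + t)*(⅕) = -1 + t/5)
o(d, v) = -62/5 (o(d, v) = -2 + 4*(-1 + (⅕)*(-8)) = -2 + 4*(-1 - 8/5) = -2 + 4*(-13/5) = -2 - 52/5 = -62/5)
(299925 + 1228*((-999 + 1137)*(395 - 1196))) + o(-1785, 1776) = (299925 + 1228*((-999 + 1137)*(395 - 1196))) - 62/5 = (299925 + 1228*(138*(-801))) - 62/5 = (299925 + 1228*(-110538)) - 62/5 = (299925 - 135740664) - 62/5 = -135440739 - 62/5 = -677203757/5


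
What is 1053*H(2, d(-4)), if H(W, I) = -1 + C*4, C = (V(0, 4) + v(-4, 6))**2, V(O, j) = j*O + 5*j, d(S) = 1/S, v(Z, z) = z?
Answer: 2846259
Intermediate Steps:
V(O, j) = 5*j + O*j (V(O, j) = O*j + 5*j = 5*j + O*j)
C = 676 (C = (4*(5 + 0) + 6)**2 = (4*5 + 6)**2 = (20 + 6)**2 = 26**2 = 676)
H(W, I) = 2703 (H(W, I) = -1 + 676*4 = -1 + 2704 = 2703)
1053*H(2, d(-4)) = 1053*2703 = 2846259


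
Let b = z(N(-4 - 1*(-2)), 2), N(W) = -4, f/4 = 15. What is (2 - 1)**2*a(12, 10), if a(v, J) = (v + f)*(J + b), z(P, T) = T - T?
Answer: 720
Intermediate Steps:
f = 60 (f = 4*15 = 60)
z(P, T) = 0
b = 0
a(v, J) = J*(60 + v) (a(v, J) = (v + 60)*(J + 0) = (60 + v)*J = J*(60 + v))
(2 - 1)**2*a(12, 10) = (2 - 1)**2*(10*(60 + 12)) = 1**2*(10*72) = 1*720 = 720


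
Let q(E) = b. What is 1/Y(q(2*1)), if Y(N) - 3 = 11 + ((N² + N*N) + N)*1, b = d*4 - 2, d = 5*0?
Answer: 1/20 ≈ 0.050000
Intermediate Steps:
d = 0
b = -2 (b = 0*4 - 2 = 0 - 2 = -2)
q(E) = -2
Y(N) = 14 + N + 2*N² (Y(N) = 3 + (11 + ((N² + N*N) + N)*1) = 3 + (11 + ((N² + N²) + N)*1) = 3 + (11 + (2*N² + N)*1) = 3 + (11 + (N + 2*N²)*1) = 3 + (11 + (N + 2*N²)) = 3 + (11 + N + 2*N²) = 14 + N + 2*N²)
1/Y(q(2*1)) = 1/(14 - 2 + 2*(-2)²) = 1/(14 - 2 + 2*4) = 1/(14 - 2 + 8) = 1/20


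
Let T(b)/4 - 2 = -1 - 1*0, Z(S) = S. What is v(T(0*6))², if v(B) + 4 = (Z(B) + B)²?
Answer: 3600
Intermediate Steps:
T(b) = 4 (T(b) = 8 + 4*(-1 - 1*0) = 8 + 4*(-1 + 0) = 8 + 4*(-1) = 8 - 4 = 4)
v(B) = -4 + 4*B² (v(B) = -4 + (B + B)² = -4 + (2*B)² = -4 + 4*B²)
v(T(0*6))² = (-4 + 4*4²)² = (-4 + 4*16)² = (-4 + 64)² = 60² = 3600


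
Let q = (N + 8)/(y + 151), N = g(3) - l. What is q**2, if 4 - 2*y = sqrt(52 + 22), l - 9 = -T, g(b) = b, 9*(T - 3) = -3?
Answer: 784/(9*(306 - sqrt(74))**2) ≈ 0.00098491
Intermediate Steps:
T = 8/3 (T = 3 + (1/9)*(-3) = 3 - 1/3 = 8/3 ≈ 2.6667)
l = 19/3 (l = 9 - 1*8/3 = 9 - 8/3 = 19/3 ≈ 6.3333)
N = -10/3 (N = 3 - 1*19/3 = 3 - 19/3 = -10/3 ≈ -3.3333)
y = 2 - sqrt(74)/2 (y = 2 - sqrt(52 + 22)/2 = 2 - sqrt(74)/2 ≈ -2.3012)
q = 14/(3*(153 - sqrt(74)/2)) (q = (-10/3 + 8)/((2 - sqrt(74)/2) + 151) = 14/(3*(153 - sqrt(74)/2)) ≈ 0.031383)
q**2 = (204/6683 + 2*sqrt(74)/20049)**2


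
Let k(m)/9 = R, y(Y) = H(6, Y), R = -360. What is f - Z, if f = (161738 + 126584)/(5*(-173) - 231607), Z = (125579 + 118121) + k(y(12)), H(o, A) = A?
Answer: -27950252721/116236 ≈ -2.4046e+5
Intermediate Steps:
y(Y) = Y
k(m) = -3240 (k(m) = 9*(-360) = -3240)
Z = 240460 (Z = (125579 + 118121) - 3240 = 243700 - 3240 = 240460)
f = -144161/116236 (f = 288322/(-865 - 231607) = 288322/(-232472) = 288322*(-1/232472) = -144161/116236 ≈ -1.2402)
f - Z = -144161/116236 - 1*240460 = -144161/116236 - 240460 = -27950252721/116236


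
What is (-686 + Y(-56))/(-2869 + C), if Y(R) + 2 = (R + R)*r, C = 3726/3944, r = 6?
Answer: 536384/1131161 ≈ 0.47419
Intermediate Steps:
C = 1863/1972 (C = 3726*(1/3944) = 1863/1972 ≈ 0.94473)
Y(R) = -2 + 12*R (Y(R) = -2 + (R + R)*6 = -2 + (2*R)*6 = -2 + 12*R)
(-686 + Y(-56))/(-2869 + C) = (-686 + (-2 + 12*(-56)))/(-2869 + 1863/1972) = (-686 + (-2 - 672))/(-5655805/1972) = (-686 - 674)*(-1972/5655805) = -1360*(-1972/5655805) = 536384/1131161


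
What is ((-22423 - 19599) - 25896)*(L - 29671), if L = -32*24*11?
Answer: 2588966242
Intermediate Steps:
L = -8448 (L = -768*11 = -8448)
((-22423 - 19599) - 25896)*(L - 29671) = ((-22423 - 19599) - 25896)*(-8448 - 29671) = (-42022 - 25896)*(-38119) = -67918*(-38119) = 2588966242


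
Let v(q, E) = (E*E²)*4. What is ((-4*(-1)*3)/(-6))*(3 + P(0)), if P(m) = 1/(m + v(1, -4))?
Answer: -767/128 ≈ -5.9922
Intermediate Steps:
v(q, E) = 4*E³ (v(q, E) = E³*4 = 4*E³)
P(m) = 1/(-256 + m) (P(m) = 1/(m + 4*(-4)³) = 1/(m + 4*(-64)) = 1/(m - 256) = 1/(-256 + m))
((-4*(-1)*3)/(-6))*(3 + P(0)) = ((-4*(-1)*3)/(-6))*(3 + 1/(-256 + 0)) = ((4*3)*(-⅙))*(3 + 1/(-256)) = (12*(-⅙))*(3 - 1/256) = -2*767/256 = -767/128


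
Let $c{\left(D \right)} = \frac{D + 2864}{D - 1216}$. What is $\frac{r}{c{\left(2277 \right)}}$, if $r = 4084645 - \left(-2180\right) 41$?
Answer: $\frac{4428640525}{5141} \approx 8.6144 \cdot 10^{5}$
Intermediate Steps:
$r = 4174025$ ($r = 4084645 - -89380 = 4084645 + 89380 = 4174025$)
$c{\left(D \right)} = \frac{2864 + D}{-1216 + D}$
$\frac{r}{c{\left(2277 \right)}} = \frac{4174025}{\frac{1}{-1216 + 2277} \left(2864 + 2277\right)} = \frac{4174025}{\frac{1}{1061} \cdot 5141} = \frac{4174025}{\frac{5141}{1061}} = 4174025 \cdot \frac{1061}{5141} = \frac{4428640525}{5141}$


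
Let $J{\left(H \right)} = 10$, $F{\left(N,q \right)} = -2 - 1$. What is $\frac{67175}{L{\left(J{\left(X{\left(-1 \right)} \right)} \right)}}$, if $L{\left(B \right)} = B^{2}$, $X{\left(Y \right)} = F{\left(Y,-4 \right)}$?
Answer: $\frac{2687}{4} \approx 671.75$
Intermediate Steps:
$F{\left(N,q \right)} = -3$
$X{\left(Y \right)} = -3$
$\frac{67175}{L{\left(J{\left(X{\left(-1 \right)} \right)} \right)}} = \frac{67175}{10^{2}} = \frac{67175}{100} = 67175 \cdot \frac{1}{100} = \frac{2687}{4}$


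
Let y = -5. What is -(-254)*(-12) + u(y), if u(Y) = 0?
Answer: -3048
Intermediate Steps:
-(-254)*(-12) + u(y) = -(-254)*(-12) + 0 = -127*24 + 0 = -3048 + 0 = -3048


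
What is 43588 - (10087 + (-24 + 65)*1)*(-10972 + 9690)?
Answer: 13027684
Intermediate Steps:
43588 - (10087 + (-24 + 65)*1)*(-10972 + 9690) = 43588 - (10087 + 41*1)*(-1282) = 43588 - (10087 + 41)*(-1282) = 43588 - 10128*(-1282) = 43588 - 1*(-12984096) = 43588 + 12984096 = 13027684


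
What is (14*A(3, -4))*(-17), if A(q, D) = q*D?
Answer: 2856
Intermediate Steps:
A(q, D) = D*q
(14*A(3, -4))*(-17) = (14*(-4*3))*(-17) = (14*(-12))*(-17) = -168*(-17) = 2856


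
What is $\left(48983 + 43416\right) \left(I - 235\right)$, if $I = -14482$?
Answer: $-1359836083$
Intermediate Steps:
$\left(48983 + 43416\right) \left(I - 235\right) = \left(48983 + 43416\right) \left(-14482 - 235\right) = 92399 \left(-14717\right) = -1359836083$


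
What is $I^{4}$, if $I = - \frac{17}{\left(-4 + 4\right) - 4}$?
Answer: $\frac{83521}{256} \approx 326.25$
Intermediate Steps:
$I = \frac{17}{4}$ ($I = - \frac{17}{0 - 4} = - \frac{17}{-4} = \left(-17\right) \left(- \frac{1}{4}\right) = \frac{17}{4} \approx 4.25$)
$I^{4} = \left(\frac{17}{4}\right)^{4} = \frac{83521}{256}$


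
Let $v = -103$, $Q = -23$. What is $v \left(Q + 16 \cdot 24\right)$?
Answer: $-37183$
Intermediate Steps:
$v \left(Q + 16 \cdot 24\right) = - 103 \left(-23 + 16 \cdot 24\right) = - 103 \left(-23 + 384\right) = \left(-103\right) 361 = -37183$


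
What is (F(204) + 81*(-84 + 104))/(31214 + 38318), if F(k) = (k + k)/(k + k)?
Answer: 1621/69532 ≈ 0.023313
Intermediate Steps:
F(k) = 1 (F(k) = (2*k)/((2*k)) = (2*k)*(1/(2*k)) = 1)
(F(204) + 81*(-84 + 104))/(31214 + 38318) = (1 + 81*(-84 + 104))/(31214 + 38318) = (1 + 81*20)/69532 = (1 + 1620)*(1/69532) = 1621*(1/69532) = 1621/69532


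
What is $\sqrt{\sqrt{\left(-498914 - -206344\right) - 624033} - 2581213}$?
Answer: $\sqrt{-2581213 + i \sqrt{916603}} \approx 0.298 + 1606.6 i$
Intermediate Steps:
$\sqrt{\sqrt{\left(-498914 - -206344\right) - 624033} - 2581213} = \sqrt{\sqrt{\left(-498914 + 206344\right) - 624033} - 2581213} = \sqrt{\sqrt{-292570 - 624033} - 2581213} = \sqrt{\sqrt{-916603} - 2581213} = \sqrt{i \sqrt{916603} - 2581213} = \sqrt{-2581213 + i \sqrt{916603}}$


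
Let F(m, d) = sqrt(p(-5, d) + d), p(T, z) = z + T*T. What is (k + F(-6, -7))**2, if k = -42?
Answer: (42 - sqrt(11))**2 ≈ 1496.4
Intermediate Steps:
p(T, z) = z + T**2
F(m, d) = sqrt(25 + 2*d) (F(m, d) = sqrt((d + (-5)**2) + d) = sqrt((d + 25) + d) = sqrt((25 + d) + d) = sqrt(25 + 2*d))
(k + F(-6, -7))**2 = (-42 + sqrt(25 + 2*(-7)))**2 = (-42 + sqrt(25 - 14))**2 = (-42 + sqrt(11))**2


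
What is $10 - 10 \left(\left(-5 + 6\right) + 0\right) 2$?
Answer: $-10$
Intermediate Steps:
$10 - 10 \left(\left(-5 + 6\right) + 0\right) 2 = 10 - 10 \left(1 + 0\right) 2 = 10 - 10 \cdot 1 \cdot 2 = 10 - 20 = -10$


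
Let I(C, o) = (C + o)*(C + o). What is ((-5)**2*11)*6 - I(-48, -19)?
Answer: -2839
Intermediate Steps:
I(C, o) = (C + o)**2
((-5)**2*11)*6 - I(-48, -19) = ((-5)**2*11)*6 - (-48 - 19)**2 = (25*11)*6 - 1*(-67)**2 = 275*6 - 1*4489 = 1650 - 4489 = -2839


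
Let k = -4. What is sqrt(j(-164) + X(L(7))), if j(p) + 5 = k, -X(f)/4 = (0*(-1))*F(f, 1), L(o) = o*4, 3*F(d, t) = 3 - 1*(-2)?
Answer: 3*I ≈ 3.0*I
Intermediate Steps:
F(d, t) = 5/3 (F(d, t) = (3 - 1*(-2))/3 = (3 + 2)/3 = (1/3)*5 = 5/3)
L(o) = 4*o
X(f) = 0 (X(f) = -4*0*(-1)*5/3 = -0*5/3 = -4*0 = 0)
j(p) = -9 (j(p) = -5 - 4 = -9)
sqrt(j(-164) + X(L(7))) = sqrt(-9 + 0) = sqrt(-9) = 3*I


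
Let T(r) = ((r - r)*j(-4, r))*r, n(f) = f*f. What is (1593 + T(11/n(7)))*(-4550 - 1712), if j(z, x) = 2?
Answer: -9975366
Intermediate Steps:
n(f) = f²
T(r) = 0 (T(r) = ((r - r)*2)*r = (0*2)*r = 0*r = 0)
(1593 + T(11/n(7)))*(-4550 - 1712) = (1593 + 0)*(-4550 - 1712) = 1593*(-6262) = -9975366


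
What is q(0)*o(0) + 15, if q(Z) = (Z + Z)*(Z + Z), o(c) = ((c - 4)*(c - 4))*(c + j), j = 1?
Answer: 15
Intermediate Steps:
o(c) = (-4 + c)**2*(1 + c) (o(c) = ((c - 4)*(c - 4))*(c + 1) = ((-4 + c)*(-4 + c))*(1 + c) = (-4 + c)**2*(1 + c))
q(Z) = 4*Z**2 (q(Z) = (2*Z)*(2*Z) = 4*Z**2)
q(0)*o(0) + 15 = (4*0**2)*((-4 + 0)**2*(1 + 0)) + 15 = (4*0)*((-4)**2*1) + 15 = 0*(16*1) + 15 = 0*16 + 15 = 0 + 15 = 15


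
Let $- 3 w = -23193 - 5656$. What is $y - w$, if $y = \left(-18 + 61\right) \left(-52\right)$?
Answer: $- \frac{35557}{3} \approx -11852.0$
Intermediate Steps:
$y = -2236$ ($y = 43 \left(-52\right) = -2236$)
$w = \frac{28849}{3}$ ($w = - \frac{-23193 - 5656}{3} = \left(- \frac{1}{3}\right) \left(-28849\right) = \frac{28849}{3} \approx 9616.3$)
$y - w = -2236 - \frac{28849}{3} = - \frac{35557}{3}$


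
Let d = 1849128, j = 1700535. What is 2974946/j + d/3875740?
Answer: 733731204676/329541576045 ≈ 2.2265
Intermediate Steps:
2974946/j + d/3875740 = 2974946/1700535 + 1849128/3875740 = 2974946*(1/1700535) + 1849128*(1/3875740) = 2974946/1700535 + 462282/968935 = 733731204676/329541576045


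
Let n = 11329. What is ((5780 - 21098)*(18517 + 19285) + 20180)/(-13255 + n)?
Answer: 289515428/963 ≈ 3.0064e+5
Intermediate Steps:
((5780 - 21098)*(18517 + 19285) + 20180)/(-13255 + n) = ((5780 - 21098)*(18517 + 19285) + 20180)/(-13255 + 11329) = (-15318*37802 + 20180)/(-1926) = (-579051036 + 20180)*(-1/1926) = -579030856*(-1/1926) = 289515428/963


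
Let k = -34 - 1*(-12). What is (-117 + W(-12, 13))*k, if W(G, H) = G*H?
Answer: 6006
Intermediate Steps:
k = -22 (k = -34 + 12 = -22)
(-117 + W(-12, 13))*k = (-117 - 12*13)*(-22) = (-117 - 156)*(-22) = -273*(-22) = 6006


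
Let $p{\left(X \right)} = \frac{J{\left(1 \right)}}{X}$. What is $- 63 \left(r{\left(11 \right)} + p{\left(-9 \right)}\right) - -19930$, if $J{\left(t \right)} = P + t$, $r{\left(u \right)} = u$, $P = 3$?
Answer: $19265$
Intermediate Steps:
$J{\left(t \right)} = 3 + t$
$p{\left(X \right)} = \frac{4}{X}$ ($p{\left(X \right)} = \frac{3 + 1}{X} = \frac{4}{X}$)
$- 63 \left(r{\left(11 \right)} + p{\left(-9 \right)}\right) - -19930 = - 63 \left(11 + \frac{4}{-9}\right) - -19930 = - 63 \left(11 + 4 \left(- \frac{1}{9}\right)\right) + 19930 = - 63 \left(11 - \frac{4}{9}\right) + 19930 = \left(-63\right) \frac{95}{9} + 19930 = -665 + 19930 = 19265$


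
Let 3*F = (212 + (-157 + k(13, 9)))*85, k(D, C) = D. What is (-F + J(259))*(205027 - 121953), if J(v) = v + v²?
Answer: 16302441760/3 ≈ 5.4341e+9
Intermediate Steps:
F = 5780/3 (F = ((212 + (-157 + 13))*85)/3 = ((212 - 144)*85)/3 = (68*85)/3 = (⅓)*5780 = 5780/3 ≈ 1926.7)
(-F + J(259))*(205027 - 121953) = (-1*5780/3 + 259*(1 + 259))*(205027 - 121953) = (-5780/3 + 259*260)*83074 = (-5780/3 + 67340)*83074 = (196240/3)*83074 = 16302441760/3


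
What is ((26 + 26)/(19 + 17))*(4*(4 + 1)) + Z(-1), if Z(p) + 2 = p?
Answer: 233/9 ≈ 25.889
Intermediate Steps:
Z(p) = -2 + p
((26 + 26)/(19 + 17))*(4*(4 + 1)) + Z(-1) = ((26 + 26)/(19 + 17))*(4*(4 + 1)) + (-2 - 1) = (52/36)*(4*5) - 3 = (52*(1/36))*20 - 3 = (13/9)*20 - 3 = 260/9 - 3 = 233/9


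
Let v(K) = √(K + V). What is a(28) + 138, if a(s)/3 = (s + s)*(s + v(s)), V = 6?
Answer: 4842 + 168*√34 ≈ 5821.6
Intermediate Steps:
v(K) = √(6 + K) (v(K) = √(K + 6) = √(6 + K))
a(s) = 6*s*(s + √(6 + s)) (a(s) = 3*((s + s)*(s + √(6 + s))) = 3*((2*s)*(s + √(6 + s))) = 3*(2*s*(s + √(6 + s))) = 6*s*(s + √(6 + s)))
a(28) + 138 = 6*28*(28 + √(6 + 28)) + 138 = 6*28*(28 + √34) + 138 = (4704 + 168*√34) + 138 = 4842 + 168*√34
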